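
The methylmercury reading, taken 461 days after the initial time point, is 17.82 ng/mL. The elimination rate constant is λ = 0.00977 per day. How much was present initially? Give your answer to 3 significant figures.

t½ = ln 2 / λ = 0.69315 / 0.00977 ≈ 70.946 days.
Number of half-lives elapsed: n = 461/70.946 ≈ 6.4979.
A₀ = A × 2^n = 17.82 × 2^6.4979 = 17.82 × 90.375 ≈ 1610.5 ng/mL.

1610 ng/mL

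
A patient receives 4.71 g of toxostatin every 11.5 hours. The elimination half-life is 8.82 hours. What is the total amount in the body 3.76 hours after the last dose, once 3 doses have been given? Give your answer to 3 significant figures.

5.50 g

The 3 doses were given 26.76, 15.26, 3.76 hours ago.
Total = 4.71·(1/2)^(26.76/8.82) + 4.71·(1/2)^(15.26/8.82) + 4.71·(1/2)^(3.76/8.82)
      = 0.57503 + 1.4197 + 3.505 ≈ 5.4997 g.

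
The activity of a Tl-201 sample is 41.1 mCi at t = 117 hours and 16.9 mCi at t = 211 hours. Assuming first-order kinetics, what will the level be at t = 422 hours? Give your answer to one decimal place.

2.3 mCi

Over Δt = 211 − 117 = 94 hours, the level fell by a factor of 41.1/16.9 ≈ 2.432.
n = log₂(2.432) ≈ 1.2821 half-lives, so t½ = 94/1.2821 ≈ 73.316 hours.
From t = 211 to t = 422: 16.9 × (1/2)^((422−211)/73.316) ≈ 2.299 mCi.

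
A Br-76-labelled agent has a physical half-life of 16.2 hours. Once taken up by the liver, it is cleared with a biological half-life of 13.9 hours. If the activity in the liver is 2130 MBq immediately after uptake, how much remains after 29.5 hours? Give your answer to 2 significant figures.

1/t_eff = 1/t_phys + 1/t_biol = 1/16.2 + 1/13.9 = 0.13367 per hour.
t_eff = 16.2 × 13.9 / (16.2 + 13.9) ≈ 7.4811 hours.
Remaining = 2130 × (1/2)^(29.5/7.4811) = 2130 × (1/2)^3.9433 ≈ 138.46 MBq.

140 MBq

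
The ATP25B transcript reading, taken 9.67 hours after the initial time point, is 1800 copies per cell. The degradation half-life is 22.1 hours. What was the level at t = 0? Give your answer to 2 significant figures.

2400 copies per cell

Number of half-lives elapsed: n = 9.67/22.1 ≈ 0.43756.
A₀ = A × 2^n = 1800 × 2^0.43756 = 1800 × 1.3543 ≈ 2437.8 copies per cell.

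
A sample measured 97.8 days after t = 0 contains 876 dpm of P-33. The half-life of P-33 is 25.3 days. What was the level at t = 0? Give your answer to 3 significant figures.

Number of half-lives elapsed: n = 97.8/25.3 ≈ 3.8656.
A₀ = A × 2^n = 876 × 2^3.8656 = 876 × 14.577 ≈ 12769 dpm.

12800 dpm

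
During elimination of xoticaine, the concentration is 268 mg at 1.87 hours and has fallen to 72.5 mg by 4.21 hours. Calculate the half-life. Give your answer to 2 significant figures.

Over Δt = 4.21 − 1.87 = 2.34 hours, the level fell by a factor of 268/72.5 ≈ 3.6966.
n = log₂(3.6966) ≈ 1.8862 half-lives, so t½ = 2.34/1.8862 ≈ 1.2406 hours.

1.2 hours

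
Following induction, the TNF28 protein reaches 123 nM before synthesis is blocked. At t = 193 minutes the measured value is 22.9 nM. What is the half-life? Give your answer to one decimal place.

A/A₀ = 22.9/123 ≈ 0.18618.
n = log₂(5.3712) ≈ 2.4252 half-lives elapsed in 193 minutes.
t½ = 193/2.4252 ≈ 79.58 minutes.

79.6 minutes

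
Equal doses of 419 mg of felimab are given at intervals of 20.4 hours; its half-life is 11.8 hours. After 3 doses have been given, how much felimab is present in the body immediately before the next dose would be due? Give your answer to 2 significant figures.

180 mg

The 3 doses were given 61.2, 40.8, 20.4 hours ago.
Total = 419·(1/2)^(61.2/11.8) + 419·(1/2)^(40.8/11.8) + 419·(1/2)^(20.4/11.8)
      = 11.506 + 38.139 + 126.41 ≈ 176.06 mg.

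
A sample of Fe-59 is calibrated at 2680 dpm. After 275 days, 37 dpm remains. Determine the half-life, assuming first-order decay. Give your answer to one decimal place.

A/A₀ = 37/2680 ≈ 0.013806.
n = log₂(72.432) ≈ 6.1786 half-lives elapsed in 275 days.
t½ = 275/6.1786 ≈ 44.509 days.

44.5 days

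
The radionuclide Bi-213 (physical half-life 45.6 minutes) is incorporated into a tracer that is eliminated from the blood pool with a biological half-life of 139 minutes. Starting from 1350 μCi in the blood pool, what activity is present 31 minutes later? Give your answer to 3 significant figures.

1/t_eff = 1/t_phys + 1/t_biol = 1/45.6 + 1/139 = 0.029124 per minute.
t_eff = 45.6 × 139 / (45.6 + 139) ≈ 34.336 minutes.
Remaining = 1350 × (1/2)^(31/34.336) = 1350 × (1/2)^0.90285 ≈ 722.02 μCi.

722 μCi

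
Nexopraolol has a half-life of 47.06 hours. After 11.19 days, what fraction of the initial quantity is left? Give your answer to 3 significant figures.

0.0191

11.19 days = 268.56 hours.
n = 268.56/47.06 ≈ 5.7068 half-lives.
Fraction remaining = (1/2)^5.7068 ≈ 0.019147.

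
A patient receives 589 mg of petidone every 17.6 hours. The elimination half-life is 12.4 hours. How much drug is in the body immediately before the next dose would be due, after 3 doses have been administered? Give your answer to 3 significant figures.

333 mg

The 3 doses were given 52.8, 35.2, 17.6 hours ago.
Total = 589·(1/2)^(52.8/12.4) + 589·(1/2)^(35.2/12.4) + 589·(1/2)^(17.6/12.4)
      = 30.783 + 82.334 + 220.22 ≈ 333.33 mg.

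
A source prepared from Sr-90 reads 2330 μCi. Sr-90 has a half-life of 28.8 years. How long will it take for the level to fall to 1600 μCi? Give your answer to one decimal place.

Fraction remaining = 1600/2330 ≈ 0.6867.
n = log₂(2330/1600) = ln(1.4563)/ln 2 ≈ 0.54226 half-lives.
t = n × t½ = 0.54226 × 28.8 ≈ 15.617 years.

15.6 years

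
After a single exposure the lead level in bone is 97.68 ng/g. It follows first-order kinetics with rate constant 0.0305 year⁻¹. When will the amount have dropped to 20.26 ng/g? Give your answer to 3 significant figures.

t½ = ln 2 / k = 0.69315 / 0.0305 ≈ 22.726 years.
Fraction remaining = 20.26/97.68 ≈ 0.20741.
n = log₂(97.68/20.26) = ln(4.8213)/ln 2 ≈ 2.2694 half-lives.
t = n × t½ = 2.2694 × 22.726 ≈ 51.575 years.

51.6 years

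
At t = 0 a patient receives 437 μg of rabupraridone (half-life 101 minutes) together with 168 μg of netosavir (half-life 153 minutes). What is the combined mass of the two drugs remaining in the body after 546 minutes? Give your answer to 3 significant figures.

24.5 μg

rabupraridone: 437 × (1/2)^(546/101) = 437 × (1/2)^5.4059 ≈ 10.307 μg.
netosavir: 168 × (1/2)^(546/153) = 168 × (1/2)^3.5686 ≈ 14.159 μg.
Total = 10.307 + 14.159 ≈ 24.466 μg.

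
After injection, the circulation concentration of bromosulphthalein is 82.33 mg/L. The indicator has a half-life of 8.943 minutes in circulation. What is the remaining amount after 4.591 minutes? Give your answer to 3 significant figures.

Number of half-lives: n = 4.591/8.943 ≈ 0.51336.
Remaining = 82.33 × (1/2)^0.51336 = 82.33 × 0.70059 ≈ 57.679 mg/L.

57.7 mg/L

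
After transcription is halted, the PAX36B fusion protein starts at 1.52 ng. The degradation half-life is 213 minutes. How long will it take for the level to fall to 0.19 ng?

0.19/1.52 = 1/8, so 3 half-lives have elapsed.
t = 3 × 213 = 639 minutes.

639 minutes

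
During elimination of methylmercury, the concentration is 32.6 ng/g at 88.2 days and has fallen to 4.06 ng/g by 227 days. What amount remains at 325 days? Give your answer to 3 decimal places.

Over Δt = 227 − 88.2 = 138.8 days, the level fell by a factor of 32.6/4.06 ≈ 8.0296.
n = log₂(8.0296) ≈ 3.0053 half-lives, so t½ = 138.8/3.0053 ≈ 46.185 days.
From t = 227 to t = 325: 4.06 × (1/2)^((325−227)/46.185) ≈ 0.93275 ng/g.

0.933 ng/g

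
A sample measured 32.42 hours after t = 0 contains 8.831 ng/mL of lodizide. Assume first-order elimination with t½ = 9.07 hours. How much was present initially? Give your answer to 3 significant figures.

Number of half-lives elapsed: n = 32.42/9.07 ≈ 3.5744.
A₀ = A × 2^n = 8.831 × 2^3.5744 = 8.831 × 11.913 ≈ 105.2 ng/mL.

105 ng/mL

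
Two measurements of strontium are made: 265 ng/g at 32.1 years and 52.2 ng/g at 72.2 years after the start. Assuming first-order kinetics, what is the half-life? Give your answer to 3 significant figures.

17.1 years

Over Δt = 72.2 − 32.1 = 40.1 years, the level fell by a factor of 265/52.2 ≈ 5.0766.
n = log₂(5.0766) ≈ 2.3439 half-lives, so t½ = 40.1/2.3439 ≈ 17.108 years.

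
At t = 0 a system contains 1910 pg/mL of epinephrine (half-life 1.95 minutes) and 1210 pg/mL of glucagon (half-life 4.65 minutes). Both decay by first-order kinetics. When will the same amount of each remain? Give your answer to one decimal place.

2.2 minutes

Set 1910·(1/2)^(t/1.95) = 1210·(1/2)^(t/4.65).
Taking log₂: log₂(1910/1210) = t·(1/1.95 − 1/4.65).
log₂(1.5785) = 0.65857; 1/1.95 − 1/4.65 = 0.29777.
t = 0.65857 / 0.29777 ≈ 2.2117 minutes.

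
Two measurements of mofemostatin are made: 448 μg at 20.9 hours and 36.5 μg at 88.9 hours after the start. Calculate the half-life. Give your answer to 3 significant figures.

Over Δt = 88.9 − 20.9 = 68 hours, the level fell by a factor of 448/36.5 ≈ 12.274.
n = log₂(12.274) ≈ 3.6175 half-lives, so t½ = 68/3.6175 ≈ 18.797 hours.

18.8 hours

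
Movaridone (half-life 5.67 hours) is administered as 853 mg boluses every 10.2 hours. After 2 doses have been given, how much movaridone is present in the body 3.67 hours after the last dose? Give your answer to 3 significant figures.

701 mg

The 2 doses were given 13.87, 3.67 hours ago.
Total = 853·(1/2)^(13.87/5.67) + 853·(1/2)^(3.67/5.67)
      = 156.52 + 544.63 ≈ 701.15 mg.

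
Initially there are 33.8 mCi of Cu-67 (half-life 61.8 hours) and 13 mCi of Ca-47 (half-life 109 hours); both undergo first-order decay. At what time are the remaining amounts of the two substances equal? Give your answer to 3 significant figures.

Set 33.8·(1/2)^(t/61.8) = 13·(1/2)^(t/109).
Taking log₂: log₂(33.8/13) = t·(1/61.8 − 1/109).
log₂(2.6) = 1.3785; 1/61.8 − 1/109 = 0.0070069.
t = 1.3785 / 0.0070069 ≈ 196.74 hours.

197 hours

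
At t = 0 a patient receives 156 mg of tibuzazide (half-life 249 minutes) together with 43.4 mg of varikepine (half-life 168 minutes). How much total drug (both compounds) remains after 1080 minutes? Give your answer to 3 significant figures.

8.22 mg

tibuzazide: 156 × (1/2)^(1080/249) = 156 × (1/2)^4.3373 ≈ 7.7171 mg.
varikepine: 43.4 × (1/2)^(1080/168) = 43.4 × (1/2)^6.4286 ≈ 0.50384 mg.
Total = 7.7171 + 0.50384 ≈ 8.2209 mg.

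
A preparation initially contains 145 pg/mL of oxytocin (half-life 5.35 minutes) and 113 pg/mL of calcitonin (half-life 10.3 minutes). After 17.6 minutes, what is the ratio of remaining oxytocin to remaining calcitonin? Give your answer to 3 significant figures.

oxytocin: 145 × (1/2)^(17.6/5.35) = 145 × (1/2)^3.2897 ≈ 14.827 pg/mL.
calcitonin: 113 × (1/2)^(17.6/10.3) = 113 × (1/2)^1.7087 ≈ 34.57 pg/mL.
Ratio ≈ 14.827 / 34.57 ≈ 0.42891.

0.429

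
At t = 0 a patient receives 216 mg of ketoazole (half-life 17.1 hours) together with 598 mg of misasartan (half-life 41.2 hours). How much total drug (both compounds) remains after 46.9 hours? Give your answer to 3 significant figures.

304 mg

ketoazole: 216 × (1/2)^(46.9/17.1) = 216 × (1/2)^2.7427 ≈ 32.272 mg.
misasartan: 598 × (1/2)^(46.9/41.2) = 598 × (1/2)^1.1383 ≈ 271.66 mg.
Total = 32.272 + 271.66 ≈ 303.93 mg.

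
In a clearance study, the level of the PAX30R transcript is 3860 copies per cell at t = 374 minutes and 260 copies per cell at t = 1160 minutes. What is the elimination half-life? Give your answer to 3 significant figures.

Over Δt = 1160 − 374 = 786 minutes, the level fell by a factor of 3860/260 ≈ 14.846.
n = log₂(14.846) ≈ 3.892 half-lives, so t½ = 786/3.892 ≈ 201.95 minutes.

202 minutes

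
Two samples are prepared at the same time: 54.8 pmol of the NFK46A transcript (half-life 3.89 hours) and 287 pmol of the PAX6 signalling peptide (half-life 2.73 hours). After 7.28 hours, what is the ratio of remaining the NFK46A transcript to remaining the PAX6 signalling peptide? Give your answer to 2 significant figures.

0.33

NFK46A transcript: 54.8 × (1/2)^(7.28/3.89) = 54.8 × (1/2)^1.8715 ≈ 14.977 pmol.
PAX6 signalling peptide: 287 × (1/2)^(7.28/2.73) = 287 × (1/2)^2.6667 ≈ 45.2 pmol.
Ratio ≈ 14.977 / 45.2 ≈ 0.33134.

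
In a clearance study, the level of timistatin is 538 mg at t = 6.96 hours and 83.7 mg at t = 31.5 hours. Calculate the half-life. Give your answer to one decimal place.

Over Δt = 31.5 − 6.96 = 24.54 hours, the level fell by a factor of 538/83.7 ≈ 6.4277.
n = log₂(6.4277) ≈ 2.6843 half-lives, so t½ = 24.54/2.6843 ≈ 9.142 hours.

9.1 hours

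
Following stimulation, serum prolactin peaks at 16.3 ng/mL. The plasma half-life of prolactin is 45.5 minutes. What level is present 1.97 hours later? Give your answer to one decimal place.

Convert the elapsed time: 1.97 hours = 118.2 minutes.
Number of half-lives: n = 118.2/45.5 ≈ 2.5978.
Remaining = 16.3 × (1/2)^2.5978 = 16.3 × 0.16519 ≈ 2.6926 ng/mL.

2.7 ng/mL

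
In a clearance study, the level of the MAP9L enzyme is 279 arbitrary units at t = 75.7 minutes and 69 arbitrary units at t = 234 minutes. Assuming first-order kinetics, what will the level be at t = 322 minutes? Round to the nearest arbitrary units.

Over Δt = 234 − 75.7 = 158.3 minutes, the level fell by a factor of 279/69 ≈ 4.0435.
n = log₂(4.0435) ≈ 2.0156 half-lives, so t½ = 158.3/2.0156 ≈ 78.538 minutes.
From t = 234 to t = 322: 69 × (1/2)^((322−234)/78.538) ≈ 31.736 arbitrary units.

32 arbitrary units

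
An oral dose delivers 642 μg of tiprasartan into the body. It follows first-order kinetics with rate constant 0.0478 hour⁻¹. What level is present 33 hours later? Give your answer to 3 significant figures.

133 μg

t½ = ln 2 / λ = 0.69315 / 0.0478 ≈ 14.501 hours.
Number of half-lives: n = 33/14.501 ≈ 2.2757.
Remaining = 642 × (1/2)^2.2757 = 642 × 0.20651 ≈ 132.58 μg.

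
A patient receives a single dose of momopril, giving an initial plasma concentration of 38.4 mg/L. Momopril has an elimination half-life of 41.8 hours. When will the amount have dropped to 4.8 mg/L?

125.4 hours

4.8/38.4 = 1/8, so 3 half-lives have elapsed.
t = 3 × 41.8 = 125.4 hours.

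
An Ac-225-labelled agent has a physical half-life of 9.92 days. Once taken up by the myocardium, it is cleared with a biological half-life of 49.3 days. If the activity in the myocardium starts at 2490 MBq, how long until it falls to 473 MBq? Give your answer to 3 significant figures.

1/t_eff = 1/t_phys + 1/t_biol = 1/9.92 + 1/49.3 = 0.12109 per day.
t_eff = 9.92 × 49.3 / (9.92 + 49.3) ≈ 8.2583 days.
n = log₂(2490/473) ≈ 2.3962; t = 2.3962 × 8.2583 ≈ 19.789 days.

19.8 days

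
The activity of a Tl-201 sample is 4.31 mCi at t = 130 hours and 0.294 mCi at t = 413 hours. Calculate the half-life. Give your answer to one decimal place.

73.1 hours

Over Δt = 413 − 130 = 283 hours, the level fell by a factor of 4.31/0.294 ≈ 14.66.
n = log₂(14.66) ≈ 3.8738 half-lives, so t½ = 283/3.8738 ≈ 73.055 hours.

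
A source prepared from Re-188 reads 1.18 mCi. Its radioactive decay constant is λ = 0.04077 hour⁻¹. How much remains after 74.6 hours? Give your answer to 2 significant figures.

t½ = ln 2 / λ = 0.69315 / 0.04077 ≈ 17.001 hours.
Number of half-lives: n = 74.6/17.001 ≈ 4.3879.
Remaining = 1.18 × (1/2)^4.3879 = 1.18 × 0.047766 ≈ 0.056364 mCi.

0.056 mCi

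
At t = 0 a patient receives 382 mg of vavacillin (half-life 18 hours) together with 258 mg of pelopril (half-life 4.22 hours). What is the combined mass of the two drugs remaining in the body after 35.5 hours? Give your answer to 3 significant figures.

vavacillin: 382 × (1/2)^(35.5/18) = 382 × (1/2)^1.9722 ≈ 97.357 mg.
pelopril: 258 × (1/2)^(35.5/4.22) = 258 × (1/2)^8.4123 ≈ 0.75728 mg.
Total = 97.357 + 0.75728 ≈ 98.114 mg.

98.1 mg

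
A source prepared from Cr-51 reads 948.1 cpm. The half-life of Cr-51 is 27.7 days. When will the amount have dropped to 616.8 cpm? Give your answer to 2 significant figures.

Fraction remaining = 616.8/948.1 ≈ 0.65056.
n = log₂(948.1/616.8) = ln(1.5371)/ln 2 ≈ 0.62024 half-lives.
t = n × t½ = 0.62024 × 27.7 ≈ 17.181 days.

17 days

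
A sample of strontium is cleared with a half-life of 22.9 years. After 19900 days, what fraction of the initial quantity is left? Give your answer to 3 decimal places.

0.192

19900 days = 54.5205 years.
n = 54.5205/22.9 ≈ 2.3808 half-lives.
Fraction remaining = (1/2)^2.3808 ≈ 0.192.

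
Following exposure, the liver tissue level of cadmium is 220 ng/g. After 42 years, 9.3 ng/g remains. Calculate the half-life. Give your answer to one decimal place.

9.2 years

A/A₀ = 9.3/220 ≈ 0.042273.
n = log₂(23.656) ≈ 4.5641 half-lives elapsed in 42 years.
t½ = 42/4.5641 ≈ 9.2022 years.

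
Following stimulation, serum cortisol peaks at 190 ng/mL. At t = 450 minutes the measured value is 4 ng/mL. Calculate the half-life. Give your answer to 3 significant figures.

A/A₀ = 4/190 ≈ 0.021053.
n = log₂(47.5) ≈ 5.5699 half-lives elapsed in 450 minutes.
t½ = 450/5.5699 ≈ 80.792 minutes.

80.8 minutes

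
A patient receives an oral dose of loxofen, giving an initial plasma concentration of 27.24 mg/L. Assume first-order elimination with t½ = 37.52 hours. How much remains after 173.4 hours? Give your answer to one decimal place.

Number of half-lives: n = 173.4/37.52 ≈ 4.6215.
Remaining = 27.24 × (1/2)^4.6215 = 27.24 × 0.040624 ≈ 1.1066 mg/L.

1.1 mg/L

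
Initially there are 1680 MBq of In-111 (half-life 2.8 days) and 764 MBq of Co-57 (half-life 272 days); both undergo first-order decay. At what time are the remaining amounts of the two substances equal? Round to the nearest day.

Set 1680·(1/2)^(t/2.8) = 764·(1/2)^(t/272).
Taking log₂: log₂(1680/764) = t·(1/2.8 − 1/272).
log₂(2.199) = 1.1368; 1/2.8 − 1/272 = 0.35347.
t = 1.1368 / 0.35347 ≈ 3.2162 days.

3 days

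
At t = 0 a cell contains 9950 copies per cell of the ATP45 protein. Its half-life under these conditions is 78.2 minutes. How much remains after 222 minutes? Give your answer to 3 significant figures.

Number of half-lives: n = 222/78.2 ≈ 2.8389.
Remaining = 9950 × (1/2)^2.8389 = 9950 × 0.13977 ≈ 1390.7 copies per cell.

1390 copies per cell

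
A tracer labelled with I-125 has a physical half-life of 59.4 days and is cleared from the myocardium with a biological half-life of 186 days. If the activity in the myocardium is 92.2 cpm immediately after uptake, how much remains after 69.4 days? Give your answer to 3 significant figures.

31.7 cpm

1/t_eff = 1/t_phys + 1/t_biol = 1/59.4 + 1/186 = 0.022211 per day.
t_eff = 59.4 × 186 / (59.4 + 186) ≈ 45.022 days.
Remaining = 92.2 × (1/2)^(69.4/45.022) = 92.2 × (1/2)^1.5415 ≈ 31.674 cpm.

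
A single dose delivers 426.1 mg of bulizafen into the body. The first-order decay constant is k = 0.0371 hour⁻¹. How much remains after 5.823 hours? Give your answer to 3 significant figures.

343 mg

t½ = ln 2 / k = 0.69315 / 0.0371 ≈ 18.683 hours.
Number of half-lives: n = 5.823/18.683 ≈ 0.31167.
Remaining = 426.1 × (1/2)^0.31167 = 426.1 × 0.80571 ≈ 343.31 mg.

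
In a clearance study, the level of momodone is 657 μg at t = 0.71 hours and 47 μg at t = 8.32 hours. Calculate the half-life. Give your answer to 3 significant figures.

Over Δt = 8.32 − 0.71 = 7.61 hours, the level fell by a factor of 657/47 ≈ 13.979.
n = log₂(13.979) ≈ 3.8052 half-lives, so t½ = 7.61/3.8052 ≈ 1.9999 hours.

2.00 hours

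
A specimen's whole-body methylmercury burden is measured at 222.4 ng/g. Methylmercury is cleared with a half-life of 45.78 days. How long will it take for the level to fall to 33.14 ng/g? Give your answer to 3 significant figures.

Fraction remaining = 33.14/222.4 ≈ 0.14901.
n = log₂(222.4/33.14) = ln(6.7109)/ln 2 ≈ 2.7465 half-lives.
t = n × t½ = 2.7465 × 45.78 ≈ 125.74 days.

126 days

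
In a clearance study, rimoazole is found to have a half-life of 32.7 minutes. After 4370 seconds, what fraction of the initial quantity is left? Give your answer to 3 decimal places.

0.214

4370 seconds = 72.8333 minutes.
n = 72.8333/32.7 ≈ 2.2273 half-lives.
Fraction remaining = (1/2)^2.2273 ≈ 0.21356.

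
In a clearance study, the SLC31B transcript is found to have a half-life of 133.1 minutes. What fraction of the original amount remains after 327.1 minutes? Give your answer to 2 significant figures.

n = 327.1/133.1 ≈ 2.4576 half-lives.
Fraction remaining = (1/2)^2.4576 ≈ 0.18206.

0.18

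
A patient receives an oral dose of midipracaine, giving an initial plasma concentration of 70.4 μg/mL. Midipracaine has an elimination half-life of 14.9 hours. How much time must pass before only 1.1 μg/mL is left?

89.4 hours

1.1/70.4 = 1/64, so 6 half-lives have elapsed.
t = 6 × 14.9 = 89.4 hours.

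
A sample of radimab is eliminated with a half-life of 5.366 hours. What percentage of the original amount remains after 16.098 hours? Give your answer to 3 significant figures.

12.5%

n = 16.098/5.366 ≈ 3 half-lives.
Fraction remaining = (1/2)^3 ≈ 0.125, i.e. 12.5%.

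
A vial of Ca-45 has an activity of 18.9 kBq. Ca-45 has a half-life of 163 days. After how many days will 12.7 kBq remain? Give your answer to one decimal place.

93.5 days

Fraction remaining = 12.7/18.9 ≈ 0.67196.
n = log₂(18.9/12.7) = ln(1.4882)/ln 2 ≈ 0.57356 half-lives.
t = n × t½ = 0.57356 × 163 ≈ 93.49 days.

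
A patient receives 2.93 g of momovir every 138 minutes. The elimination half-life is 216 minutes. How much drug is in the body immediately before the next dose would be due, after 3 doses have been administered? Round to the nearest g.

The 3 doses were given 414, 276, 138 minutes ago.
Total = 2.93·(1/2)^(414/216) + 2.93·(1/2)^(276/216) + 2.93·(1/2)^(138/216)
      = 0.77606 + 1.2084 + 1.8817 ≈ 3.8661 g.

4 g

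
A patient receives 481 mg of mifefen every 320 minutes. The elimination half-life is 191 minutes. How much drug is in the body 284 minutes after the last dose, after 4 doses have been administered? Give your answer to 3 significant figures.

The 4 doses were given 1244, 924, 604, 284 minutes ago.
Total = 481·(1/2)^(1244/191) + 481·(1/2)^(924/191) + 481·(1/2)^(604/191) + 481·(1/2)^(284/191)
      = 5.2664 + 16.821 + 53.728 + 171.61 ≈ 247.42 mg.

247 mg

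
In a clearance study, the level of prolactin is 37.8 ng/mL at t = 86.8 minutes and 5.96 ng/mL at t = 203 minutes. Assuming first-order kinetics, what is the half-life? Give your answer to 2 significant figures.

Over Δt = 203 − 86.8 = 116.2 minutes, the level fell by a factor of 37.8/5.96 ≈ 6.3423.
n = log₂(6.3423) ≈ 2.665 half-lives, so t½ = 116.2/2.665 ≈ 43.602 minutes.

44 minutes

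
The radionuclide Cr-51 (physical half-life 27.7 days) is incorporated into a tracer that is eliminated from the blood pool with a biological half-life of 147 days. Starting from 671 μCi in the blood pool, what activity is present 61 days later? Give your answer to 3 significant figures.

109 μCi

1/t_eff = 1/t_phys + 1/t_biol = 1/27.7 + 1/147 = 0.042904 per day.
t_eff = 27.7 × 147 / (27.7 + 147) ≈ 23.308 days.
Remaining = 671 × (1/2)^(61/23.308) = 671 × (1/2)^2.6171 ≈ 109.37 μCi.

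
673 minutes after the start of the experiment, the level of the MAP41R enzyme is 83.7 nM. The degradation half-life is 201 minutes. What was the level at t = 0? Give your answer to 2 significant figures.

850 nM

Number of half-lives elapsed: n = 673/201 ≈ 3.3483.
A₀ = A × 2^n = 83.7 × 2^3.3483 = 83.7 × 10.184 ≈ 852.42 nM.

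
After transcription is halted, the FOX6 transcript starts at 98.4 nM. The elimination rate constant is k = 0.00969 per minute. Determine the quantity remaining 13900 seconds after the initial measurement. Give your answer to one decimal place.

t½ = ln 2 / k = 0.69315 / 0.00969 ≈ 71.532 minutes.
Convert the elapsed time: 13900 seconds = 231.667 minutes.
Number of half-lives: n = 231.667/71.532 ≈ 3.2386.
Remaining = 98.4 × (1/2)^3.2386 = 98.4 × 0.10594 ≈ 10.425 nM.

10.4 nM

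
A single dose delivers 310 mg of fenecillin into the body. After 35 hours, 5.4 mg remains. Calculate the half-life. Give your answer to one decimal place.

6.0 hours

A/A₀ = 5.4/310 ≈ 0.017419.
n = log₂(57.407) ≈ 5.8432 half-lives elapsed in 35 hours.
t½ = 35/5.8432 ≈ 5.9899 hours.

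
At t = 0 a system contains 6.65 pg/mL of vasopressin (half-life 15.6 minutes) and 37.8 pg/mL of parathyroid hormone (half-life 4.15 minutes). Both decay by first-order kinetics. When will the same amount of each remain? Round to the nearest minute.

14 minutes

Set 6.65·(1/2)^(t/15.6) = 37.8·(1/2)^(t/4.15).
Taking log₂: log₂(6.65/37.8) = t·(1/15.6 − 1/4.15).
log₂(0.17593) = -2.507; 1/15.6 − 1/4.15 = -0.17686.
t = -2.507 / -0.17686 ≈ 14.175 minutes.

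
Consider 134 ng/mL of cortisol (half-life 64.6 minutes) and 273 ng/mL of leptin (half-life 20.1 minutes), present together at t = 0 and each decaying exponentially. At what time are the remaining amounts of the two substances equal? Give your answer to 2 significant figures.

30 minutes

Set 134·(1/2)^(t/64.6) = 273·(1/2)^(t/20.1).
Taking log₂: log₂(134/273) = t·(1/64.6 − 1/20.1).
log₂(0.49084) = -1.0267; 1/64.6 − 1/20.1 = -0.034271.
t = -1.0267 / -0.034271 ≈ 29.957 minutes.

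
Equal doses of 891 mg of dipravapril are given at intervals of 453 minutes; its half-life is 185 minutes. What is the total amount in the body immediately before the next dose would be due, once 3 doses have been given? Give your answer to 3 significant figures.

199 mg

The 3 doses were given 1359, 906, 453 minutes ago.
Total = 891·(1/2)^(1359/185) + 891·(1/2)^(906/185) + 891·(1/2)^(453/185)
      = 5.4768 + 29.898 + 163.22 ≈ 198.59 mg.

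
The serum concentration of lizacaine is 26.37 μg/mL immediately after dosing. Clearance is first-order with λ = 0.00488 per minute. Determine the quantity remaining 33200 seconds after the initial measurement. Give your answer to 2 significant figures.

1.8 μg/mL

t½ = ln 2 / λ = 0.69315 / 0.00488 ≈ 142.04 minutes.
Convert the elapsed time: 33200 seconds = 553.333 minutes.
Number of half-lives: n = 553.333/142.04 ≈ 3.8957.
Remaining = 26.37 × (1/2)^3.8957 = 26.37 × 0.067188 ≈ 1.7717 μg/mL.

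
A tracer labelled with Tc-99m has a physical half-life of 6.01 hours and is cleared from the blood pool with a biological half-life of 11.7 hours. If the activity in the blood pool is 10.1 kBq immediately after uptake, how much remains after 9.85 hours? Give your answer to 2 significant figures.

1.8 kBq

1/t_eff = 1/t_phys + 1/t_biol = 1/6.01 + 1/11.7 = 0.25186 per hour.
t_eff = 6.01 × 11.7 / (6.01 + 11.7) ≈ 3.9705 hours.
Remaining = 10.1 × (1/2)^(9.85/3.9705) = 10.1 × (1/2)^2.4808 ≈ 1.8093 kBq.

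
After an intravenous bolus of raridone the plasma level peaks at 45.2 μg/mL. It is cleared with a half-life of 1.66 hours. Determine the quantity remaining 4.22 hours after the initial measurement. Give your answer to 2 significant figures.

Number of half-lives: n = 4.22/1.66 ≈ 2.5422.
Remaining = 45.2 × (1/2)^2.5422 = 45.2 × 0.17168 ≈ 7.7601 μg/mL.

7.8 μg/mL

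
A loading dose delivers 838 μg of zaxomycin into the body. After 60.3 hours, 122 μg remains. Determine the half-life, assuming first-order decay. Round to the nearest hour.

22 hours

A/A₀ = 122/838 ≈ 0.14558.
n = log₂(6.8689) ≈ 2.7801 half-lives elapsed in 60.3 hours.
t½ = 60.3/2.7801 ≈ 21.69 hours.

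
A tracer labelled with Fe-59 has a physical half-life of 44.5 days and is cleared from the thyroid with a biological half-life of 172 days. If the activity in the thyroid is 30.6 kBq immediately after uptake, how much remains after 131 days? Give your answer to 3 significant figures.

2.35 kBq

1/t_eff = 1/t_phys + 1/t_biol = 1/44.5 + 1/172 = 0.028286 per day.
t_eff = 44.5 × 172 / (44.5 + 172) ≈ 35.353 days.
Remaining = 30.6 × (1/2)^(131/35.353) = 30.6 × (1/2)^3.7054 ≈ 2.3457 kBq.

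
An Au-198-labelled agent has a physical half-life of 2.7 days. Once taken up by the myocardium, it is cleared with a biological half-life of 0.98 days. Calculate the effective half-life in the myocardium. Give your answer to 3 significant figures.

1/t_eff = 1/t_phys + 1/t_biol = 1/2.7 + 1/0.98 = 1.3908 per day.
t_eff = 2.7 × 0.98 / (2.7 + 0.98) ≈ 0.71902 days.

0.719 days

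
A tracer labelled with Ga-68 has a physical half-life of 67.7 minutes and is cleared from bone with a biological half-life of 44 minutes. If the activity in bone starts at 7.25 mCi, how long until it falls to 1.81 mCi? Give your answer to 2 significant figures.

53 minutes

1/t_eff = 1/t_phys + 1/t_biol = 1/67.7 + 1/44 = 0.037498 per minute.
t_eff = 67.7 × 44 / (67.7 + 44) ≈ 26.668 minutes.
n = log₂(7.25/1.81) ≈ 2.002; t = 2.002 × 26.668 ≈ 53.389 minutes.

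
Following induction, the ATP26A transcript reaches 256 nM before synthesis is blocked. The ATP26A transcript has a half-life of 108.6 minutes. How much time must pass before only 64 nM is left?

217.2 minutes

64/256 = 1/4, so 2 half-lives have elapsed.
t = 2 × 108.6 = 217.2 minutes.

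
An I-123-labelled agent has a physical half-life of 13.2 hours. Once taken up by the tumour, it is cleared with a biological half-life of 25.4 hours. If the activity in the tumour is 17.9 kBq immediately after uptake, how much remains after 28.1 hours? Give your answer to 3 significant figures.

1/t_eff = 1/t_phys + 1/t_biol = 1/13.2 + 1/25.4 = 0.11513 per hour.
t_eff = 13.2 × 25.4 / (13.2 + 25.4) ≈ 8.686 hours.
Remaining = 17.9 × (1/2)^(28.1/8.686) = 17.9 × (1/2)^3.2351 ≈ 1.9011 kBq.

1.90 kBq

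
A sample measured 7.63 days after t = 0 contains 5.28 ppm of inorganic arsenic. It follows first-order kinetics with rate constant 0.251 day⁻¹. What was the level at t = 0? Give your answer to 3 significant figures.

t½ = ln 2 / k = 0.69315 / 0.251 ≈ 2.7615 days.
Number of half-lives elapsed: n = 7.63/2.7615 ≈ 2.7629.
A₀ = A × 2^n = 5.28 × 2^2.7629 = 5.28 × 6.7878 ≈ 35.84 ppm.

35.8 ppm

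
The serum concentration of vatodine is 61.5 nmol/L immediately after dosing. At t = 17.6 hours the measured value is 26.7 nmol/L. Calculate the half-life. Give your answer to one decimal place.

14.6 hours

A/A₀ = 26.7/61.5 ≈ 0.43415.
n = log₂(2.3034) ≈ 1.2037 half-lives elapsed in 17.6 hours.
t½ = 17.6/1.2037 ≈ 14.621 hours.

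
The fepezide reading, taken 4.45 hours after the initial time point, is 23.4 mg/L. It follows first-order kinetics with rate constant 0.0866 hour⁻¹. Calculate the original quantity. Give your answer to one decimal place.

34.4 mg/L

t½ = ln 2 / k = 0.69315 / 0.0866 ≈ 8.004 hours.
Number of half-lives elapsed: n = 4.45/8.004 ≈ 0.55597.
A₀ = A × 2^n = 23.4 × 2^0.55597 = 23.4 × 1.4702 ≈ 34.402 mg/L.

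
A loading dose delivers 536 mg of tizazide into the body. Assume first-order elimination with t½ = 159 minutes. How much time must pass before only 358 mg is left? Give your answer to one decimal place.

Fraction remaining = 358/536 ≈ 0.66791.
n = log₂(536/358) = ln(1.4972)/ln 2 ≈ 0.58227 half-lives.
t = n × t½ = 0.58227 × 159 ≈ 92.581 minutes.

92.6 minutes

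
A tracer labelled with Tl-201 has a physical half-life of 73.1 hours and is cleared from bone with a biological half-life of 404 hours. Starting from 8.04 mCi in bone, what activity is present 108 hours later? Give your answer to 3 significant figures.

2.40 mCi

1/t_eff = 1/t_phys + 1/t_biol = 1/73.1 + 1/404 = 0.016155 per hour.
t_eff = 73.1 × 404 / (73.1 + 404) ≈ 61.9 hours.
Remaining = 8.04 × (1/2)^(108/61.9) = 8.04 × (1/2)^1.7448 ≈ 2.399 mCi.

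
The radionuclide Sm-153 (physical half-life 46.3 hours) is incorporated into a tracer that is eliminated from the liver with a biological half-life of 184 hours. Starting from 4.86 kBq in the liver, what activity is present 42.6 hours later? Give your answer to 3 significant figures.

1/t_eff = 1/t_phys + 1/t_biol = 1/46.3 + 1/184 = 0.027033 per hour.
t_eff = 46.3 × 184 / (46.3 + 184) ≈ 36.992 hours.
Remaining = 4.86 × (1/2)^(42.6/36.992) = 4.86 × (1/2)^1.1516 ≈ 2.1876 kBq.

2.19 kBq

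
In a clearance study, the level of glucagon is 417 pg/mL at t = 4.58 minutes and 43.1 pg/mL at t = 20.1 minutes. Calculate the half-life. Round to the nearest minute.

5 minutes

Over Δt = 20.1 − 4.58 = 15.52 minutes, the level fell by a factor of 417/43.1 ≈ 9.6752.
n = log₂(9.6752) ≈ 3.2743 half-lives, so t½ = 15.52/3.2743 ≈ 4.74 minutes.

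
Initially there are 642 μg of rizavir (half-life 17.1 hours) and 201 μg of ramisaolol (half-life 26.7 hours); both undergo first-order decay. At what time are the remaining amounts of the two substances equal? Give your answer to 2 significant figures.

Set 642·(1/2)^(t/17.1) = 201·(1/2)^(t/26.7).
Taking log₂: log₂(642/201) = t·(1/17.1 − 1/26.7).
log₂(3.194) = 1.6754; 1/17.1 − 1/26.7 = 0.021026.
t = 1.6754 / 0.021026 ≈ 79.68 hours.

80 hours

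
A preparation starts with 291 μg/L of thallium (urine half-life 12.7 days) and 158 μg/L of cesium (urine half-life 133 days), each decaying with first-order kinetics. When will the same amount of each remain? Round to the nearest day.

12 days

Set 291·(1/2)^(t/12.7) = 158·(1/2)^(t/133).
Taking log₂: log₂(291/158) = t·(1/12.7 − 1/133).
log₂(1.8418) = 0.88109; 1/12.7 − 1/133 = 0.071221.
t = 0.88109 / 0.071221 ≈ 12.371 days.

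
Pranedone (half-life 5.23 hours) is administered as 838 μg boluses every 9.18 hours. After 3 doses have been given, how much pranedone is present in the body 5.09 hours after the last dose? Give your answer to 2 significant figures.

The 3 doses were given 23.45, 14.27, 5.09 hours ago.
Total = 838·(1/2)^(23.45/5.23) + 838·(1/2)^(14.27/5.23) + 838·(1/2)^(5.09/5.23)
      = 37.454 + 126.44 + 426.85 ≈ 590.74 μg.

590 μg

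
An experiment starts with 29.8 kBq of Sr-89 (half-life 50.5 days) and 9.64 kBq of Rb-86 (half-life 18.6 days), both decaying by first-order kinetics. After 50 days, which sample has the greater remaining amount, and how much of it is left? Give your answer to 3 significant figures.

Sr-89, 15.0 kBq

Sr-89: 29.8 × (1/2)^0.9901 ≈ 15.003 kBq.
Rb-86: 9.64 × (1/2)^2.6882 ≈ 1.4957 kBq.
Sr-89 has more remaining, at ≈ 15.003 kBq.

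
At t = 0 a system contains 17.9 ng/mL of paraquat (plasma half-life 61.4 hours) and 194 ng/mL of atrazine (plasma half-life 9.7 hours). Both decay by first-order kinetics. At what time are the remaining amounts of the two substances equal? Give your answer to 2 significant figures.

Set 17.9·(1/2)^(t/61.4) = 194·(1/2)^(t/9.7).
Taking log₂: log₂(17.9/194) = t·(1/61.4 − 1/9.7).
log₂(0.092268) = -3.438; 1/61.4 − 1/9.7 = -0.086806.
t = -3.438 / -0.086806 ≈ 39.606 hours.

40 hours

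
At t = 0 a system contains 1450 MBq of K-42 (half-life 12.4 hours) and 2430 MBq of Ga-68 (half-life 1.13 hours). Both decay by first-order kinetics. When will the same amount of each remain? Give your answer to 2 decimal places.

Set 1450·(1/2)^(t/12.4) = 2430·(1/2)^(t/1.13).
Taking log₂: log₂(1450/2430) = t·(1/12.4 − 1/1.13).
log₂(0.59671) = -0.7449; 1/12.4 − 1/1.13 = -0.80431.
t = -0.7449 / -0.80431 ≈ 0.92614 hours.

0.93 hours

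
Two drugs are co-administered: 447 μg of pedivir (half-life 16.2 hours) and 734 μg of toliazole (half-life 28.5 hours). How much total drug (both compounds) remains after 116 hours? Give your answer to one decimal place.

46.8 μg

pedivir: 447 × (1/2)^(116/16.2) = 447 × (1/2)^7.1605 ≈ 3.1245 μg.
toliazole: 734 × (1/2)^(116/28.5) = 734 × (1/2)^4.0702 ≈ 43.697 μg.
Total = 3.1245 + 43.697 ≈ 46.821 μg.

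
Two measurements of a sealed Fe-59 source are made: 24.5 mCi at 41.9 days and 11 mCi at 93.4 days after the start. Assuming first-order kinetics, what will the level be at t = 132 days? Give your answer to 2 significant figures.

Over Δt = 93.4 − 41.9 = 51.5 days, the level fell by a factor of 24.5/11 ≈ 2.2273.
n = log₂(2.2273) ≈ 1.1553 half-lives, so t½ = 51.5/1.1553 ≈ 44.578 days.
From t = 93.4 to t = 132: 11 × (1/2)^((132−93.4)/44.578) ≈ 6.0358 mCi.

6.0 mCi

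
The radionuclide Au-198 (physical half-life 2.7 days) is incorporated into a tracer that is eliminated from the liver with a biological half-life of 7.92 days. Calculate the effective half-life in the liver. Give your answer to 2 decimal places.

2.01 days

1/t_eff = 1/t_phys + 1/t_biol = 1/2.7 + 1/7.92 = 0.49663 per day.
t_eff = 2.7 × 7.92 / (2.7 + 7.92) ≈ 2.0136 days.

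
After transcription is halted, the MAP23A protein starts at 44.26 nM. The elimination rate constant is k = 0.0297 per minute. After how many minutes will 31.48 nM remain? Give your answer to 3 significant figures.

11.5 minutes

t½ = ln 2 / k = 0.69315 / 0.0297 ≈ 23.338 minutes.
Fraction remaining = 31.48/44.26 ≈ 0.71125.
n = log₂(44.26/31.48) = ln(1.406)/ln 2 ≈ 0.49157 half-lives.
t = n × t½ = 0.49157 × 23.338 ≈ 11.472 minutes.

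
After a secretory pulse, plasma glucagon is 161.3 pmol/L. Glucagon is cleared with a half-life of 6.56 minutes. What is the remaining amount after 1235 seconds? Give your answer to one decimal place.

18.3 pmol/L

Convert the elapsed time: 1235 seconds = 20.5833 minutes.
Number of half-lives: n = 20.5833/6.56 ≈ 3.1377.
Remaining = 161.3 × (1/2)^3.1377 = 161.3 × 0.11362 ≈ 18.327 pmol/L.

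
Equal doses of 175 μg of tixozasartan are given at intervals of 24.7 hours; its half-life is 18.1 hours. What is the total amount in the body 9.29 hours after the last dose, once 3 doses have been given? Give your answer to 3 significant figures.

The 3 doses were given 58.69, 33.99, 9.29 hours ago.
Total = 175·(1/2)^(58.69/18.1) + 175·(1/2)^(33.99/18.1) + 175·(1/2)^(9.29/18.1)
      = 18.49 + 47.614 + 122.61 ≈ 188.72 μg.

189 μg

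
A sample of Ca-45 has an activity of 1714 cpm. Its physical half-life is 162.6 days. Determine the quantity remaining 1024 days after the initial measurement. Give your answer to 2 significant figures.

Number of half-lives: n = 1024/162.6 ≈ 6.2977.
Remaining = 1714 × (1/2)^6.2977 = 1714 × 0.012712 ≈ 21.788 cpm.

22 cpm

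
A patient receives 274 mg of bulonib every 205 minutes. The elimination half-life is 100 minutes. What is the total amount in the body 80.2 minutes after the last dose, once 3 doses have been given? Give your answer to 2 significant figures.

200 mg

The 3 doses were given 490.2, 285.2, 80.2 minutes ago.
Total = 274·(1/2)^(490.2/100) + 274·(1/2)^(285.2/100) + 274·(1/2)^(80.2/100)
      = 9.1643 + 37.95 + 157.15 ≈ 204.27 mg.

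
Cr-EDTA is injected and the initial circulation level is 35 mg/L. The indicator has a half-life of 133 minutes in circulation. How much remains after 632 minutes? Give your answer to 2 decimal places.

Number of half-lives: n = 632/133 ≈ 4.7519.
Remaining = 35 × (1/2)^4.7519 = 35 × 0.037114 ≈ 1.299 mg/L.

1.30 mg/L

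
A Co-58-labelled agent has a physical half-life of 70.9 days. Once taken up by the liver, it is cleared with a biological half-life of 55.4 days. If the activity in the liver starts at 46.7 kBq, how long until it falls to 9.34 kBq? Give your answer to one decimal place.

1/t_eff = 1/t_phys + 1/t_biol = 1/70.9 + 1/55.4 = 0.032155 per day.
t_eff = 70.9 × 55.4 / (70.9 + 55.4) ≈ 31.099 days.
n = log₂(46.7/9.34) ≈ 2.3219; t = 2.3219 × 31.099 ≈ 72.211 days.

72.2 days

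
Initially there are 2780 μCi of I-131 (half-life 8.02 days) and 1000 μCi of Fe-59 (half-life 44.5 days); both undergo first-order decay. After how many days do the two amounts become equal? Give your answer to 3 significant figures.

Set 2780·(1/2)^(t/8.02) = 1000·(1/2)^(t/44.5).
Taking log₂: log₂(2780/1000) = t·(1/8.02 − 1/44.5).
log₂(2.78) = 1.4751; 1/8.02 − 1/44.5 = 0.10222.
t = 1.4751 / 0.10222 ≈ 14.431 days.

14.4 days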